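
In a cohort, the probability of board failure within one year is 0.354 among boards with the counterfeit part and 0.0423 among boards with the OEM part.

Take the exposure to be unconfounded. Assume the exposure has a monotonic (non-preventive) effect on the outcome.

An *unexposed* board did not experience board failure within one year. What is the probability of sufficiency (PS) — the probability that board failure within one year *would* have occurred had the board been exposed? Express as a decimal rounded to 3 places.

Let p₁ = 0.354, p₀ = 0.0423.
Under exogeneity and monotonicity, PS = (p₁ − p₀) / (1 − p₀).
PS = (0.354 − 0.0423) / (1 − 0.0423) = 0.3117 / 0.9577 ≈ 0.3255

PS ≈ 0.325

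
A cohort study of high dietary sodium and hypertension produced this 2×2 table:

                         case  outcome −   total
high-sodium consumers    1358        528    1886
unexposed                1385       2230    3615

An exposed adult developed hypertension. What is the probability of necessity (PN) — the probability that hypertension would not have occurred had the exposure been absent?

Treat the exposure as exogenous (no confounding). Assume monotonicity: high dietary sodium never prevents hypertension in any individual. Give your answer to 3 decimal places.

p₁ = P(outcome | exposed) = 1358/1886 = 0.72004
p₀ = P(outcome | unexposed) = 1385/3615 = 0.38313
Under exogeneity and monotonicity, PN = (p₁ − p₀) / p₁.
PN = (0.72004 − 0.38313) / 0.72004 = 0.33692 / 0.72004 ≈ 0.4679

PN ≈ 0.468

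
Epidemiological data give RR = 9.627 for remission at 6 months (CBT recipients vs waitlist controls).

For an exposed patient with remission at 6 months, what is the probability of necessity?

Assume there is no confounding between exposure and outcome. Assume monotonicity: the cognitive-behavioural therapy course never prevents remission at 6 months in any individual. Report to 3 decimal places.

Under exogeneity and monotonicity, PN = (RR − 1) / RR = 1 − 1/RR.
PN = (9.627 − 1) / 9.627 = 8.627 / 9.627 ≈ 0.8961

PN ≈ 0.896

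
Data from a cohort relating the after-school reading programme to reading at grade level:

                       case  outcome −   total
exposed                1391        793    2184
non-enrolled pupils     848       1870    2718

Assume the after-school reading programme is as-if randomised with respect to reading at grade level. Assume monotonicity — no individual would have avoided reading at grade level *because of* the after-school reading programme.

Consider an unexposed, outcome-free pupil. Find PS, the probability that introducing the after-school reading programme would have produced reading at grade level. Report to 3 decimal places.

p₁ = P(outcome | exposed) = 1391/2184 = 0.6369
p₀ = P(outcome | unexposed) = 848/2718 = 0.31199
Under exogeneity and monotonicity, PS = (p₁ − p₀) / (1 − p₀).
PS = (0.6369 − 0.31199) / (1 − 0.31199) = 0.32491 / 0.68801 ≈ 0.4722

PS ≈ 0.472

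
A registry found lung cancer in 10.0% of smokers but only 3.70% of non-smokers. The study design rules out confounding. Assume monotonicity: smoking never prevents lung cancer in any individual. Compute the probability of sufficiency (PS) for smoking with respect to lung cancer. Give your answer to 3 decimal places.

PS ≈ 0.065

p₁ = 0.1, p₀ = 0.037.
Under exogeneity and monotonicity, PS = (p₁ − p₀) / (1 − p₀).
PS = (0.1 − 0.037) / (1 − 0.037) = 0.063 / 0.963 ≈ 0.0654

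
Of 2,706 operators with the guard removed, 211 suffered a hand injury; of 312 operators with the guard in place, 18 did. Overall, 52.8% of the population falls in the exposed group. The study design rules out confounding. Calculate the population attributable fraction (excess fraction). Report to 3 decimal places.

p₁ = P(outcome | exposed) = 211/2706 = 0.077975
p₀ = P(outcome | unexposed) = 18/312 = 0.057692
Overall risk P(Y=1) = π·p₁ + (1−π)·p₀ = 0.528×0.077975 + 0.472×0.057692 = 0.068402.
Under exogeneity, PAF = [P(Y=1) − p₀] / P(Y=1).
PAF = (0.068402 − 0.057692) / 0.068402 ≈ 0.1566

PAF ≈ 0.157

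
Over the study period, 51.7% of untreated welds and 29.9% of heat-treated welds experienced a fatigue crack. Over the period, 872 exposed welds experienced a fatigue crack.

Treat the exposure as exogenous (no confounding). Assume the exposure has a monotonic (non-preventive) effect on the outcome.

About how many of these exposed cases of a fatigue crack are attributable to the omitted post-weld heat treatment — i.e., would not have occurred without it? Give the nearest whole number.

about 368 cases

p₁ = 0.517, p₀ = 0.299.
PN = (p₁ − p₀)/p₁ = (0.517 − 0.299) / 0.517 ≈ 0.42166.
Attributable cases ≈ PN × (exposed cases) = 0.42166 × 872 ≈ 367.69.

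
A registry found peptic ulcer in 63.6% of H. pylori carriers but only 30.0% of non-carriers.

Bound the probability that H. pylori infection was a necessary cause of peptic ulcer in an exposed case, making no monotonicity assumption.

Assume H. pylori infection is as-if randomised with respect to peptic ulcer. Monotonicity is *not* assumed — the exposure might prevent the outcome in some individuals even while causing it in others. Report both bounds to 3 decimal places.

p₁ = 0.636, p₀ = 0.3.
Under exogeneity alone the bounds on PN are max{0,(p₁−p₀)/p₁} ≤ PN ≤ min{1,(1−p₀)/p₁}.
  lower = (p₁ − p₀)/p₁ = 0.336 / 0.636 ≈ 0.5283
  upper = min{1, (1 − p₀)/p₁} = 0.7 / 0.636 ≈ 1.1006 → capped at 1

0.528 ≤ PN ≤ 1.000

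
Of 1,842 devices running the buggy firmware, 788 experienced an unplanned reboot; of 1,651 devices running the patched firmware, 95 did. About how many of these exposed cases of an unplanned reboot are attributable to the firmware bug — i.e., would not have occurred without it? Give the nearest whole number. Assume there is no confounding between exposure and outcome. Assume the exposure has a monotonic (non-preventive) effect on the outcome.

about 682 cases

p₁ = P(outcome | exposed) = 788/1842 = 0.4278
p₀ = P(outcome | unexposed) = 95/1651 = 0.057541
PN = (p₁ − p₀)/p₁ = (0.4278 − 0.057541) / 0.4278 ≈ 0.86549.
Attributable cases ≈ PN × (exposed cases) = 0.86549 × 788 ≈ 682.01.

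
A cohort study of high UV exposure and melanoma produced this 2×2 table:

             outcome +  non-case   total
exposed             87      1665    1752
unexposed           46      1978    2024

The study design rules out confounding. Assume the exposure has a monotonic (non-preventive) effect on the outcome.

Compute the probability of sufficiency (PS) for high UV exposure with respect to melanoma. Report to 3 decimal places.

p₁ = P(outcome | exposed) = 87/1752 = 0.049658
p₀ = P(outcome | unexposed) = 46/2024 = 0.022727
Under exogeneity and monotonicity, PS = (p₁ − p₀) / (1 − p₀).
PS = (0.049658 − 0.022727) / (1 − 0.022727) = 0.02693 / 0.97727 ≈ 0.0276

PS ≈ 0.028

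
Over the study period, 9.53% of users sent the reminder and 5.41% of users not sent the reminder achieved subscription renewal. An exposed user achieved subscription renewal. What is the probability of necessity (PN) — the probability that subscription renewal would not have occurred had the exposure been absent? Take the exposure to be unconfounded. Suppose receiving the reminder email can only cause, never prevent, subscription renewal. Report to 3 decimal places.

p₁ = 0.0953, p₀ = 0.0541.
Under exogeneity and monotonicity, PN = (p₁ − p₀) / p₁.
PN = (0.0953 − 0.0541) / 0.0953 = 0.0412 / 0.0953 ≈ 0.4323

PN ≈ 0.432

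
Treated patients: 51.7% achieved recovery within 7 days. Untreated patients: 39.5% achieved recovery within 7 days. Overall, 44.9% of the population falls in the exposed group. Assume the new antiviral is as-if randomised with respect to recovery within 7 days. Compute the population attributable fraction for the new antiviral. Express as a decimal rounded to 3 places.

PAF ≈ 0.122

p₁ = 0.517, p₀ = 0.395.
Overall risk P(Y=1) = π·p₁ + (1−π)·p₀ = 0.449×0.517 + 0.551×0.395 = 0.44978.
Under exogeneity, PAF = [P(Y=1) − p₀] / P(Y=1).
PAF = (0.44978 − 0.395) / 0.44978 ≈ 0.1218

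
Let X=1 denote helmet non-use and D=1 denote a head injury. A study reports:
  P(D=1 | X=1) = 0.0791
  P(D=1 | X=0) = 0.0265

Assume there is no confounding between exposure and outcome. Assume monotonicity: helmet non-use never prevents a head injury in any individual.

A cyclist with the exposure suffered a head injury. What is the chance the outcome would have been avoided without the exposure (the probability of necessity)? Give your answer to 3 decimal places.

Let p₁ = 0.0791, p₀ = 0.0265.
Under exogeneity and monotonicity, PN = (p₁ − p₀) / p₁.
PN = (0.0791 − 0.0265) / 0.0791 = 0.0526 / 0.0791 ≈ 0.6650

PN ≈ 0.665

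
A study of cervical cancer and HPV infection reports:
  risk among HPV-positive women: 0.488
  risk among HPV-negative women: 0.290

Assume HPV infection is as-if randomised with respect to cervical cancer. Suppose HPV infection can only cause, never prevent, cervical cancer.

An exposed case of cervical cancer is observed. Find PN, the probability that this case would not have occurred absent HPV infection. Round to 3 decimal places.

Let p₁ = 0.488, p₀ = 0.29.
Under exogeneity and monotonicity, PN = (p₁ − p₀) / p₁.
PN = (0.488 − 0.29) / 0.488 = 0.198 / 0.488 ≈ 0.4057

PN ≈ 0.406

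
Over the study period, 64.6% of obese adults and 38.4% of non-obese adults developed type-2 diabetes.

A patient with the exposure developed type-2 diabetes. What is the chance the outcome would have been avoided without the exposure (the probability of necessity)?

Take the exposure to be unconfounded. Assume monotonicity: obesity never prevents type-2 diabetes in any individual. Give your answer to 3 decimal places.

PN ≈ 0.406

p₁ = 0.646, p₀ = 0.384.
Under exogeneity and monotonicity, PN = (p₁ − p₀) / p₁.
PN = (0.646 − 0.384) / 0.646 = 0.262 / 0.646 ≈ 0.4056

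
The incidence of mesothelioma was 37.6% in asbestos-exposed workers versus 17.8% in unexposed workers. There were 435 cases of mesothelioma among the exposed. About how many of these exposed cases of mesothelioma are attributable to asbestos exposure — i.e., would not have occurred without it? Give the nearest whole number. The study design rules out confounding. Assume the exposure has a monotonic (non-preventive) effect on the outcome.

about 229 cases

p₁ = 0.376, p₀ = 0.178.
PN = (p₁ − p₀)/p₁ = (0.376 − 0.178) / 0.376 ≈ 0.52660.
Attributable cases ≈ PN × (exposed cases) = 0.52660 × 435 ≈ 229.07.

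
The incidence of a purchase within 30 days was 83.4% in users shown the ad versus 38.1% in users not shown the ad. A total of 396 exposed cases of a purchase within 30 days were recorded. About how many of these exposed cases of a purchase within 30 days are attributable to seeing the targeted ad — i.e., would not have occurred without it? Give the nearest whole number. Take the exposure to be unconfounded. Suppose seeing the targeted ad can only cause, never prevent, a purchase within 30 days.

p₁ = 0.834, p₀ = 0.381.
PN = (p₁ − p₀)/p₁ = (0.834 − 0.381) / 0.834 ≈ 0.54317.
Attributable cases ≈ PN × (exposed cases) = 0.54317 × 396 ≈ 215.09.

about 215 cases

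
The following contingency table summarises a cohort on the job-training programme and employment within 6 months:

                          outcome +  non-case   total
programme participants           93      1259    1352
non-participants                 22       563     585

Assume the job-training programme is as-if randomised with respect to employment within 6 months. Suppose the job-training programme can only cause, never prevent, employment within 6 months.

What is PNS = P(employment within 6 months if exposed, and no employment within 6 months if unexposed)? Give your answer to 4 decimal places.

PNS ≈ 0.0312

p₁ = P(outcome | exposed) = 93/1352 = 0.068787
p₀ = P(outcome | unexposed) = 22/585 = 0.037607
Under exogeneity and monotonicity, PNS = p₁ − p₀.
PNS = 0.068787 − 0.037607 = 0.03118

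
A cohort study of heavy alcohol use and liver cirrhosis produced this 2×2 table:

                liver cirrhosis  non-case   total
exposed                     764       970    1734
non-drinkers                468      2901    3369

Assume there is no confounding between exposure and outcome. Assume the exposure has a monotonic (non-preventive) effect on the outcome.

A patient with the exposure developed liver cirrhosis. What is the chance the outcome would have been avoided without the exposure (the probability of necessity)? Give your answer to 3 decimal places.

PN ≈ 0.685

p₁ = P(outcome | exposed) = 764/1734 = 0.4406
p₀ = P(outcome | unexposed) = 468/3369 = 0.13891
Under exogeneity and monotonicity, PN = (p₁ − p₀) / p₁.
PN = (0.4406 − 0.13891) / 0.4406 = 0.30169 / 0.4406 ≈ 0.6847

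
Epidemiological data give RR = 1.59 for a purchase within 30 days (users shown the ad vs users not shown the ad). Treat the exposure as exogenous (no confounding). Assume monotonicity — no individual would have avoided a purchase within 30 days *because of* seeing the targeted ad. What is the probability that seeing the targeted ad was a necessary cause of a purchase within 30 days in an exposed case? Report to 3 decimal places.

PN ≈ 0.371

Under exogeneity and monotonicity, PN = (RR − 1) / RR = 1 − 1/RR.
PN = (1.59 − 1) / 1.59 = 0.59 / 1.59 ≈ 0.3711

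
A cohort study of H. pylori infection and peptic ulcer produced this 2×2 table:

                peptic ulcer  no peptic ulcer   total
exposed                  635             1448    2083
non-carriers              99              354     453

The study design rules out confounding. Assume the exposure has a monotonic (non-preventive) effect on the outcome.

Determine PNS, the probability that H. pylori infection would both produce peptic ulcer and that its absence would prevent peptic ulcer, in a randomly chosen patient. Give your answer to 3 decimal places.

PNS ≈ 0.086

p₁ = P(outcome | exposed) = 635/2083 = 0.30485
p₀ = P(outcome | unexposed) = 99/453 = 0.21854
Under exogeneity and monotonicity, PNS = p₁ − p₀.
PNS = 0.30485 − 0.21854 = 0.086306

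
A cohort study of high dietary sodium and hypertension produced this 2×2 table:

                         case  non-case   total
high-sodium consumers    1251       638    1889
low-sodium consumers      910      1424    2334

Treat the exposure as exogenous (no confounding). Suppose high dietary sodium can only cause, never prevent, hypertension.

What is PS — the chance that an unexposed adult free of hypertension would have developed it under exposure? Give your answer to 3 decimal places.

p₁ = P(outcome | exposed) = 1251/1889 = 0.66226
p₀ = P(outcome | unexposed) = 910/2334 = 0.38989
Under exogeneity and monotonicity, PS = (p₁ − p₀) / (1 − p₀).
PS = (0.66226 − 0.38989) / (1 − 0.38989) = 0.27237 / 0.61011 ≈ 0.4464

PS ≈ 0.446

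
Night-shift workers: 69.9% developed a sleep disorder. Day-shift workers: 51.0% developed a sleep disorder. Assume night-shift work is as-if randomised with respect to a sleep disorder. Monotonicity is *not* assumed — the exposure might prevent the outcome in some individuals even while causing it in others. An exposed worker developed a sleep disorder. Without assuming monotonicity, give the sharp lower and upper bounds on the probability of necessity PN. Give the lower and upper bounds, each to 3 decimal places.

0.270 ≤ PN ≤ 0.701

p₁ = 0.699, p₀ = 0.51.
Under exogeneity alone the bounds on PN are max{0,(p₁−p₀)/p₁} ≤ PN ≤ min{1,(1−p₀)/p₁}.
  lower = (p₁ − p₀)/p₁ = 0.189 / 0.699 ≈ 0.2704
  upper = min{1, (1 − p₀)/p₁} = 0.49 / 0.699 ≈ 0.7010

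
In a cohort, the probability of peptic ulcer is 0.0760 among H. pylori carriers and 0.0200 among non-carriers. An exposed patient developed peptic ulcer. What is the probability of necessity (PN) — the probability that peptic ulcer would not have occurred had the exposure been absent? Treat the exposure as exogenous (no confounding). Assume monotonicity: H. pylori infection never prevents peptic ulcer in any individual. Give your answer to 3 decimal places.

PN ≈ 0.737

Let p₁ = 0.076, p₀ = 0.02.
Under exogeneity and monotonicity, PN = (p₁ − p₀) / p₁.
PN = (0.076 − 0.02) / 0.076 = 0.056 / 0.076 ≈ 0.7368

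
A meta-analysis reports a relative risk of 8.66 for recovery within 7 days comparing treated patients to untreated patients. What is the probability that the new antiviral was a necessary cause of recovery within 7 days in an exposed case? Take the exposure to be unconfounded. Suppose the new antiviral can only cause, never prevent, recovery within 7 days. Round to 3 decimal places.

PN ≈ 0.885

Under exogeneity and monotonicity, PN = (RR − 1) / RR = 1 − 1/RR.
PN = (8.66 − 1) / 8.66 = 7.66 / 8.66 ≈ 0.8845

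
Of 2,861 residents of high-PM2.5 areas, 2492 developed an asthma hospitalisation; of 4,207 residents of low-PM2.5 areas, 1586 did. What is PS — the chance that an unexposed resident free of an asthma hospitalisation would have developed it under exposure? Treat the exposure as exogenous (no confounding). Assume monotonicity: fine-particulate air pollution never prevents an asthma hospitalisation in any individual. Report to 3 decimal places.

PS ≈ 0.793

p₁ = P(outcome | exposed) = 2492/2861 = 0.87102
p₀ = P(outcome | unexposed) = 1586/4207 = 0.37699
Under exogeneity and monotonicity, PS = (p₁ − p₀) / (1 − p₀).
PS = (0.87102 − 0.37699) / (1 − 0.37699) = 0.49403 / 0.62301 ≈ 0.7930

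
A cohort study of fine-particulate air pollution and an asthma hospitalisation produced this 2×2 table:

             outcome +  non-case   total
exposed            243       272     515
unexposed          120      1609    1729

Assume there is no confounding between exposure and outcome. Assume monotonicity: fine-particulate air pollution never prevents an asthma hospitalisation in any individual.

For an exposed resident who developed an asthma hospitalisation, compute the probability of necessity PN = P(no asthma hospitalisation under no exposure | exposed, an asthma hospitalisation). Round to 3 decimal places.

PN ≈ 0.853

p₁ = P(outcome | exposed) = 243/515 = 0.47184
p₀ = P(outcome | unexposed) = 120/1729 = 0.069404
Under exogeneity and monotonicity, PN = (p₁ − p₀) / p₁.
PN = (0.47184 − 0.069404) / 0.47184 = 0.40244 / 0.47184 ≈ 0.8529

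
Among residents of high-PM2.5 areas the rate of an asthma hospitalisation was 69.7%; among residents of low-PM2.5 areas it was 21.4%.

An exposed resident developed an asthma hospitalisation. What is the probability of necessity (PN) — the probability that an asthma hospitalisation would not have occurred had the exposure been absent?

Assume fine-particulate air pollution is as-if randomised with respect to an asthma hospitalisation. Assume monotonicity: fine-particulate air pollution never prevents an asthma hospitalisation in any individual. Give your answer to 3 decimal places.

PN ≈ 0.693

p₁ = 0.697, p₀ = 0.214.
Under exogeneity and monotonicity, PN = (p₁ − p₀) / p₁.
PN = (0.697 − 0.214) / 0.697 = 0.483 / 0.697 ≈ 0.6930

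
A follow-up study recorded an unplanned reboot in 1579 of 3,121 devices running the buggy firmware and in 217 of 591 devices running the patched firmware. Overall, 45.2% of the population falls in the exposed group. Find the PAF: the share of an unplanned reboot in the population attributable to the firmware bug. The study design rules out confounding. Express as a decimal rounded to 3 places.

PAF ≈ 0.146

p₁ = P(outcome | exposed) = 1579/3121 = 0.50593
p₀ = P(outcome | unexposed) = 217/591 = 0.36717
Overall risk P(Y=1) = π·p₁ + (1−π)·p₀ = 0.452×0.50593 + 0.548×0.36717 = 0.42989.
Under exogeneity, PAF = [P(Y=1) − p₀] / P(Y=1).
PAF = (0.42989 − 0.36717) / 0.42989 ≈ 0.1459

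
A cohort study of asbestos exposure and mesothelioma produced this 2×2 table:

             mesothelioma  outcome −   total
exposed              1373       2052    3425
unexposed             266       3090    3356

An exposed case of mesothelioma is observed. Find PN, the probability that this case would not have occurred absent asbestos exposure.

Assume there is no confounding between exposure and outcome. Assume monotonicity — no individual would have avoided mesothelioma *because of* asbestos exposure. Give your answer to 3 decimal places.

PN ≈ 0.802

p₁ = P(outcome | exposed) = 1373/3425 = 0.40088
p₀ = P(outcome | unexposed) = 266/3356 = 0.079261
Under exogeneity and monotonicity, PN = (p₁ − p₀) / p₁.
PN = (0.40088 − 0.079261) / 0.40088 = 0.32161 / 0.40088 ≈ 0.8023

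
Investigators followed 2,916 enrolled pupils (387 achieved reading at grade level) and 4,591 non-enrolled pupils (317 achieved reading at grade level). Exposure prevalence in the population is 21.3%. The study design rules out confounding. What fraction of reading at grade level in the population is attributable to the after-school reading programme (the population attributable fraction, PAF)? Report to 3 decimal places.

PAF ≈ 0.164

p₁ = P(outcome | exposed) = 387/2916 = 0.13272
p₀ = P(outcome | unexposed) = 317/4591 = 0.069048
Overall risk P(Y=1) = π·p₁ + (1−π)·p₀ = 0.213×0.13272 + 0.787×0.069048 = 0.082609.
Under exogeneity, PAF = [P(Y=1) − p₀] / P(Y=1).
PAF = (0.082609 − 0.069048) / 0.082609 ≈ 0.1642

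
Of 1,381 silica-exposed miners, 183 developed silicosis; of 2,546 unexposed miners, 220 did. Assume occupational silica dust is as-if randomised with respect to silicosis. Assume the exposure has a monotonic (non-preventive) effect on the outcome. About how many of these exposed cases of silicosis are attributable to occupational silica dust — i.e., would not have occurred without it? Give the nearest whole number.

p₁ = P(outcome | exposed) = 183/1381 = 0.13251
p₀ = P(outcome | unexposed) = 220/2546 = 0.08641
PN = (p₁ − p₀)/p₁ = (0.13251 − 0.08641) / 0.13251 ≈ 0.34791.
Attributable cases ≈ PN × (exposed cases) = 0.34791 × 183 ≈ 63.67.

about 64 cases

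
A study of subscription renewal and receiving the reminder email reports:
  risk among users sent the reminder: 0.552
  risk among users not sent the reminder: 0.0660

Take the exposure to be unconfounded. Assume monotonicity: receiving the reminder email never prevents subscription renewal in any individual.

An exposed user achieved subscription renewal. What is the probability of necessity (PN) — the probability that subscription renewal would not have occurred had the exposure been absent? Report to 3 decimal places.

Let p₁ = 0.552, p₀ = 0.066.
Under exogeneity and monotonicity, PN = (p₁ − p₀) / p₁.
PN = (0.552 − 0.066) / 0.552 = 0.486 / 0.552 ≈ 0.8804

PN ≈ 0.880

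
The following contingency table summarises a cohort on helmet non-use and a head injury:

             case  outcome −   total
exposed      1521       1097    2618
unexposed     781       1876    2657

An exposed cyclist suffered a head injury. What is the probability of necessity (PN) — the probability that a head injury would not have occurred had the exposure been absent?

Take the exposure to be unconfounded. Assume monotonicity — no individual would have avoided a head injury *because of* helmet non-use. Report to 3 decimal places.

PN ≈ 0.494

p₁ = P(outcome | exposed) = 1521/2618 = 0.58098
p₀ = P(outcome | unexposed) = 781/2657 = 0.29394
Under exogeneity and monotonicity, PN = (p₁ − p₀) / p₁.
PN = (0.58098 − 0.29394) / 0.58098 = 0.28704 / 0.58098 ≈ 0.4941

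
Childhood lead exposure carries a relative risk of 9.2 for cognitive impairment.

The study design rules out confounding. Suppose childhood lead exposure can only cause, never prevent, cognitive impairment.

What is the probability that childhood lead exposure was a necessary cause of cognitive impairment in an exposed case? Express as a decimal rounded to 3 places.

Under exogeneity and monotonicity, PN = (RR − 1) / RR = 1 − 1/RR.
PN = (9.2 − 1) / 9.2 = 8.2 / 9.2 ≈ 0.8913

PN ≈ 0.891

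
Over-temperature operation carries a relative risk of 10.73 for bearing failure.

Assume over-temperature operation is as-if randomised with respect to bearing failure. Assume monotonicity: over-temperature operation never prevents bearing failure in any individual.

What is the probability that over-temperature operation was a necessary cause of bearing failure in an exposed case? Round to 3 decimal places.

Under exogeneity and monotonicity, PN = (RR − 1) / RR = 1 − 1/RR.
PN = (10.73 − 1) / 10.73 = 9.73 / 10.73 ≈ 0.9068

PN ≈ 0.907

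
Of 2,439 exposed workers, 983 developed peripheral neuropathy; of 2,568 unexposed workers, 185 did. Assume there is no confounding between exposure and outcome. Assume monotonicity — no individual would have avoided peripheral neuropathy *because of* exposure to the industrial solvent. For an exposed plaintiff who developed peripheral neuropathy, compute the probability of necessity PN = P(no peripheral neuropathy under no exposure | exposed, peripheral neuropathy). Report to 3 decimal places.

p₁ = P(outcome | exposed) = 983/2439 = 0.40303
p₀ = P(outcome | unexposed) = 185/2568 = 0.07204
Under exogeneity and monotonicity, PN = (p₁ − p₀) / p₁.
PN = (0.40303 − 0.07204) / 0.40303 = 0.33099 / 0.40303 ≈ 0.8213

PN ≈ 0.821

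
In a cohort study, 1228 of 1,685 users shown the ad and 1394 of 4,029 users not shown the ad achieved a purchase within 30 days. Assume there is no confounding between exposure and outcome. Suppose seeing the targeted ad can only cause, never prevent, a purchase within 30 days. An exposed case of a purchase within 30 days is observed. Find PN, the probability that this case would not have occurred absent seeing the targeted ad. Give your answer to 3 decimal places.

p₁ = P(outcome | exposed) = 1228/1685 = 0.72878
p₀ = P(outcome | unexposed) = 1394/4029 = 0.34599
Under exogeneity and monotonicity, PN = (p₁ − p₀) / p₁.
PN = (0.72878 − 0.34599) / 0.72878 = 0.38279 / 0.72878 ≈ 0.5252

PN ≈ 0.525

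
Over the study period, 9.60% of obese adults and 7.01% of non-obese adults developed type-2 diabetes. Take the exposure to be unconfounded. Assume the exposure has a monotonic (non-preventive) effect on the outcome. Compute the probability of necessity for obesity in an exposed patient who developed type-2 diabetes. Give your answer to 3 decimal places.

PN ≈ 0.270

p₁ = 0.096, p₀ = 0.0701.
Under exogeneity and monotonicity, PN = (p₁ − p₀) / p₁.
PN = (0.096 − 0.0701) / 0.096 = 0.0259 / 0.096 ≈ 0.2698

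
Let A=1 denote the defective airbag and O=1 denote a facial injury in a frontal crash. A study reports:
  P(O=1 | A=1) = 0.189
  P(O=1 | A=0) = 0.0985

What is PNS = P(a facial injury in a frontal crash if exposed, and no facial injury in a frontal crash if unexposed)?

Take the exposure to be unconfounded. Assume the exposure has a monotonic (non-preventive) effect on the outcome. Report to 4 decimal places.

Let p₁ = 0.189, p₀ = 0.0985.
Under exogeneity and monotonicity, PNS = p₁ − p₀.
PNS = 0.189 − 0.0985 = 0.0905

PNS ≈ 0.0905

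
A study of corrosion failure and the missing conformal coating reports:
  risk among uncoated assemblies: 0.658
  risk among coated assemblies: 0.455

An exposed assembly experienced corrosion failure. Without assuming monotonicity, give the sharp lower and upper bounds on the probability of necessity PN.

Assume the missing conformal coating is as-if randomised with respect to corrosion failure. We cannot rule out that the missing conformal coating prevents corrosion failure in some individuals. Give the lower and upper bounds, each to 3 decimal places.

0.309 ≤ PN ≤ 0.828

Let p₁ = 0.658, p₀ = 0.455.
Under exogeneity alone the bounds on PN are max{0,(p₁−p₀)/p₁} ≤ PN ≤ min{1,(1−p₀)/p₁}.
  lower = (p₁ − p₀)/p₁ = 0.203 / 0.658 ≈ 0.3085
  upper = min{1, (1 − p₀)/p₁} = 0.545 / 0.658 ≈ 0.8283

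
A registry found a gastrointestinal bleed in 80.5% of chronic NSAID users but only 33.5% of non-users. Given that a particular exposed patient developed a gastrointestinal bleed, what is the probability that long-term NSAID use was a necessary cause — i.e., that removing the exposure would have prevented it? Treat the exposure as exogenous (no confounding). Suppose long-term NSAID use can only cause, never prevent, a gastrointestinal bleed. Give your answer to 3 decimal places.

p₁ = 0.805, p₀ = 0.335.
Under exogeneity and monotonicity, PN = (p₁ − p₀) / p₁.
PN = (0.805 − 0.335) / 0.805 = 0.47 / 0.805 ≈ 0.5839

PN ≈ 0.584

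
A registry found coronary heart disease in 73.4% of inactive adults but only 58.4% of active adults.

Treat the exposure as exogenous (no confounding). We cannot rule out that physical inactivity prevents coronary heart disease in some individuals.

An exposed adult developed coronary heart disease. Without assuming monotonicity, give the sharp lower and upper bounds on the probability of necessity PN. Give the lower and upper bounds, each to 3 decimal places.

0.204 ≤ PN ≤ 0.567

p₁ = 0.734, p₀ = 0.584.
Under exogeneity alone the bounds on PN are max{0,(p₁−p₀)/p₁} ≤ PN ≤ min{1,(1−p₀)/p₁}.
  lower = (p₁ − p₀)/p₁ = 0.15 / 0.734 ≈ 0.2044
  upper = min{1, (1 − p₀)/p₁} = 0.416 / 0.734 ≈ 0.5668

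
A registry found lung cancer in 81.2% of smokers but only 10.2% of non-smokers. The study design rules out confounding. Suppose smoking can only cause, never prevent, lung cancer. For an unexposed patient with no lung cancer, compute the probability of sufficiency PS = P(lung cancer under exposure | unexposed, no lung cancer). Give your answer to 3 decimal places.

p₁ = 0.812, p₀ = 0.102.
Under exogeneity and monotonicity, PS = (p₁ − p₀) / (1 − p₀).
PS = (0.812 − 0.102) / (1 − 0.102) = 0.71 / 0.898 ≈ 0.7906

PS ≈ 0.791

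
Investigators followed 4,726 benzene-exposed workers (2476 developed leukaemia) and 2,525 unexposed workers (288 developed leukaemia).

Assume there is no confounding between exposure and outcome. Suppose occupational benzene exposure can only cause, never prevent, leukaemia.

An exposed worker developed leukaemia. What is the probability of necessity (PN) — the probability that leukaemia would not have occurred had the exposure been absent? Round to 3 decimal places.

PN ≈ 0.782

p₁ = P(outcome | exposed) = 2476/4726 = 0.52391
p₀ = P(outcome | unexposed) = 288/2525 = 0.11406
Under exogeneity and monotonicity, PN = (p₁ − p₀) / p₁.
PN = (0.52391 − 0.11406) / 0.52391 = 0.40985 / 0.52391 ≈ 0.7823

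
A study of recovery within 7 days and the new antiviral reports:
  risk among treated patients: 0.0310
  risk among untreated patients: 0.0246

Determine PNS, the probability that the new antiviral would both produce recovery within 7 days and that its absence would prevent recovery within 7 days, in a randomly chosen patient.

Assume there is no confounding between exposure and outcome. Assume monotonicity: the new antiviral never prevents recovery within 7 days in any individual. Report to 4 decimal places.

PNS ≈ 0.0064

Let p₁ = 0.031, p₀ = 0.0246.
Under exogeneity and monotonicity, PNS = p₁ − p₀.
PNS = 0.031 − 0.0246 = 0.0064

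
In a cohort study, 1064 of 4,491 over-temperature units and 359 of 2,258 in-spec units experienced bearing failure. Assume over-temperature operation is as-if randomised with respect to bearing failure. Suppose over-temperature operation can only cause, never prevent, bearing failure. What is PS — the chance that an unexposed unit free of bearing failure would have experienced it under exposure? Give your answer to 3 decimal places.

p₁ = P(outcome | exposed) = 1064/4491 = 0.23692
p₀ = P(outcome | unexposed) = 359/2258 = 0.15899
Under exogeneity and monotonicity, PS = (p₁ − p₀) / (1 − p₀).
PS = (0.23692 − 0.15899) / (1 − 0.15899) = 0.077928 / 0.84101 ≈ 0.0927

PS ≈ 0.093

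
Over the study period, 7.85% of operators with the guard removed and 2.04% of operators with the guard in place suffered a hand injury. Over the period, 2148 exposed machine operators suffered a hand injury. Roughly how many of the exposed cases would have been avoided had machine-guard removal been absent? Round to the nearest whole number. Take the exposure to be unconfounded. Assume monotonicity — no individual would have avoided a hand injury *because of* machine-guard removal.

p₁ = 0.0785, p₀ = 0.0204.
PN = (p₁ − p₀)/p₁ = (0.0785 − 0.0204) / 0.0785 ≈ 0.74013.
Attributable cases ≈ PN × (exposed cases) = 0.74013 × 2148 ≈ 1589.79.

about 1590 cases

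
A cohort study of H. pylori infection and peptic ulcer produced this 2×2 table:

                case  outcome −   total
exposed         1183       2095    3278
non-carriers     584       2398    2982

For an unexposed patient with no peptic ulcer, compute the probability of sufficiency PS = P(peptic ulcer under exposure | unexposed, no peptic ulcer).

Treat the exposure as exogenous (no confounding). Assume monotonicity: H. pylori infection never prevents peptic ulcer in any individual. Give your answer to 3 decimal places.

p₁ = P(outcome | exposed) = 1183/3278 = 0.36089
p₀ = P(outcome | unexposed) = 584/2982 = 0.19584
Under exogeneity and monotonicity, PS = (p₁ − p₀)/(1 − p₀).
PS = (0.36089 − 0.19584) / 0.80416 ≈ 0.2052

PS ≈ 0.205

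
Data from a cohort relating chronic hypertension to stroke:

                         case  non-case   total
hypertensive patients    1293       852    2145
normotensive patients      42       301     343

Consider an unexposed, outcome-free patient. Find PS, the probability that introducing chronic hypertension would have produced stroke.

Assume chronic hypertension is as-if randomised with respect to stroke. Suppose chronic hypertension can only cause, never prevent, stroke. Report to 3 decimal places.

PS ≈ 0.547

p₁ = P(outcome | exposed) = 1293/2145 = 0.6028
p₀ = P(outcome | unexposed) = 42/343 = 0.12245
Under exogeneity and monotonicity, PS = (p₁ − p₀) / (1 − p₀).
PS = (0.6028 − 0.12245) / (1 − 0.12245) = 0.48035 / 0.87755 ≈ 0.5474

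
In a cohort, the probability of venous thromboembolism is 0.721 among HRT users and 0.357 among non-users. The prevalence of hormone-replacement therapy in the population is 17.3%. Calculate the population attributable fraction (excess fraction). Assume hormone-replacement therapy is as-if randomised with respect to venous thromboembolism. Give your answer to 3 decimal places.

PAF ≈ 0.150

Let p₁ = 0.721, p₀ = 0.357.
Overall risk P(Y=1) = π·p₁ + (1−π)·p₀ = 0.173×0.721 + 0.827×0.357 = 0.41997.
Under exogeneity, PAF = [P(Y=1) − p₀] / P(Y=1).
PAF = (0.41997 − 0.357) / 0.41997 ≈ 0.1499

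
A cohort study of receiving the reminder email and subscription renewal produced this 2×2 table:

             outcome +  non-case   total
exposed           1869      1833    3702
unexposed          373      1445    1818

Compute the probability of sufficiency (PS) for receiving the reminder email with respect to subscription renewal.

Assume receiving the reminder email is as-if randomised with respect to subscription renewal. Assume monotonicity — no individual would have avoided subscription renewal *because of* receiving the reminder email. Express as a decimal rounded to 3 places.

p₁ = P(outcome | exposed) = 1869/3702 = 0.50486
p₀ = P(outcome | unexposed) = 373/1818 = 0.20517
Under exogeneity and monotonicity, PS = (p₁ − p₀)/(1 − p₀).
PS = (0.50486 − 0.20517) / 0.79483 ≈ 0.3771

PS ≈ 0.377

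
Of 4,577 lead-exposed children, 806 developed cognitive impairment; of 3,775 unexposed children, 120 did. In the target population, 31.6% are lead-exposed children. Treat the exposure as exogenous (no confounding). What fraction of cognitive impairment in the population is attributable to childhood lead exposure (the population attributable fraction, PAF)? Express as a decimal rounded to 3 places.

p₁ = P(outcome | exposed) = 806/4577 = 0.1761
p₀ = P(outcome | unexposed) = 120/3775 = 0.031788
Overall risk P(Y=1) = π·p₁ + (1−π)·p₀ = 0.316×0.1761 + 0.684×0.031788 = 0.07739.
Under exogeneity, PAF = [P(Y=1) − p₀] / P(Y=1).
PAF = (0.07739 − 0.031788) / 0.07739 ≈ 0.5892

PAF ≈ 0.589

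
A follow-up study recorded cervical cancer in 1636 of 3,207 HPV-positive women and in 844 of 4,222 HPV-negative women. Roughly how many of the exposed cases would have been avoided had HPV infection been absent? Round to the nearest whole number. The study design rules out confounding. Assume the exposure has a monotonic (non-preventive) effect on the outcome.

p₁ = P(outcome | exposed) = 1636/3207 = 0.51013
p₀ = P(outcome | unexposed) = 844/4222 = 0.19991
PN = (p₁ − p₀)/p₁ = (0.51013 − 0.19991) / 0.51013 ≈ 0.60813.
Attributable cases ≈ PN × (exposed cases) = 0.60813 × 1636 ≈ 994.90.

about 995 cases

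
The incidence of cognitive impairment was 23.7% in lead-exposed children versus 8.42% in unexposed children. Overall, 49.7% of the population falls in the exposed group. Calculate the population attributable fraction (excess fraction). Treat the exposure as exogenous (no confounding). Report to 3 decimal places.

PAF ≈ 0.474

p₁ = 0.237, p₀ = 0.0842.
Overall risk P(Y=1) = π·p₁ + (1−π)·p₀ = 0.497×0.237 + 0.503×0.0842 = 0.16014.
Under exogeneity, PAF = [P(Y=1) − p₀] / P(Y=1).
PAF = (0.16014 − 0.0842) / 0.16014 ≈ 0.4742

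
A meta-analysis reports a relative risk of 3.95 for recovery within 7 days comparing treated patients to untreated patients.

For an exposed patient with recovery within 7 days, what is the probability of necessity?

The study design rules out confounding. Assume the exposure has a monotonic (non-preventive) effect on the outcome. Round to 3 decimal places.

Under exogeneity and monotonicity, PN = (RR − 1) / RR = 1 − 1/RR.
PN = (3.95 − 1) / 3.95 = 2.95 / 3.95 ≈ 0.7468

PN ≈ 0.747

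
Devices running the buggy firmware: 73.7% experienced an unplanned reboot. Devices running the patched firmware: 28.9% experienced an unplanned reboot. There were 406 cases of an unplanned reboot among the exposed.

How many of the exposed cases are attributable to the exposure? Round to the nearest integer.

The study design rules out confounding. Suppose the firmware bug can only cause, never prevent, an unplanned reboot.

about 247 cases

p₁ = 0.737, p₀ = 0.289.
PN = (p₁ − p₀)/p₁ = (0.737 − 0.289) / 0.737 ≈ 0.60787.
Attributable cases ≈ PN × (exposed cases) = 0.60787 × 406 ≈ 246.80.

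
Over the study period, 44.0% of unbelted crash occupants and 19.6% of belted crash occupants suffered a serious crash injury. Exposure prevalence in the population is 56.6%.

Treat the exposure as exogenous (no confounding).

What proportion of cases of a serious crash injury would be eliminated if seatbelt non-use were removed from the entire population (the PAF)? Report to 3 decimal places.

PAF ≈ 0.413

p₁ = 0.44, p₀ = 0.196.
Overall risk P(Y=1) = π·p₁ + (1−π)·p₀ = 0.566×0.44 + 0.434×0.196 = 0.3341.
Under exogeneity, PAF = [P(Y=1) − p₀] / P(Y=1).
PAF = (0.3341 − 0.196) / 0.3341 ≈ 0.4134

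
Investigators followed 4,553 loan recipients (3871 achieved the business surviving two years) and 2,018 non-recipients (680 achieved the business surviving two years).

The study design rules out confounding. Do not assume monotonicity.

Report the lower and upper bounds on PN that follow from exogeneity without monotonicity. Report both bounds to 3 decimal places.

p₁ = P(outcome | exposed) = 3871/4553 = 0.85021
p₀ = P(outcome | unexposed) = 680/2018 = 0.33697
Under exogeneity alone the bounds on PN are max{0,(p₁−p₀)/p₁} ≤ PN ≤ min{1,(1−p₀)/p₁}.
  lower = (p₁ − p₀)/p₁ = 0.51324 / 0.85021 ≈ 0.6037
  upper = min{1, (1 − p₀)/p₁} = 0.66303 / 0.85021 ≈ 0.7798

0.604 ≤ PN ≤ 0.780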